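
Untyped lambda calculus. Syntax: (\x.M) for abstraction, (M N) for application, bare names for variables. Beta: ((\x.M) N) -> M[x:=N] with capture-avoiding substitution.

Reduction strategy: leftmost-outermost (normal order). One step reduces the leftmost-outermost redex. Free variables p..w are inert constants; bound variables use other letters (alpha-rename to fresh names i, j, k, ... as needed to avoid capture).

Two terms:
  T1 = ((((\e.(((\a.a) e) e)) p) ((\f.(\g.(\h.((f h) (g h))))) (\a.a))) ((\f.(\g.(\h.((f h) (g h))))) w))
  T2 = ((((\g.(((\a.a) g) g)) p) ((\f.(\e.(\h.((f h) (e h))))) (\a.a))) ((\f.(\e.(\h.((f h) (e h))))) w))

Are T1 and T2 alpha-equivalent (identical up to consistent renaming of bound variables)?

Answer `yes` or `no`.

Term 1: ((((\e.(((\a.a) e) e)) p) ((\f.(\g.(\h.((f h) (g h))))) (\a.a))) ((\f.(\g.(\h.((f h) (g h))))) w))
Term 2: ((((\g.(((\a.a) g) g)) p) ((\f.(\e.(\h.((f h) (e h))))) (\a.a))) ((\f.(\e.(\h.((f h) (e h))))) w))
Alpha-equivalence: compare structure up to binder renaming.
Result: True

Answer: yes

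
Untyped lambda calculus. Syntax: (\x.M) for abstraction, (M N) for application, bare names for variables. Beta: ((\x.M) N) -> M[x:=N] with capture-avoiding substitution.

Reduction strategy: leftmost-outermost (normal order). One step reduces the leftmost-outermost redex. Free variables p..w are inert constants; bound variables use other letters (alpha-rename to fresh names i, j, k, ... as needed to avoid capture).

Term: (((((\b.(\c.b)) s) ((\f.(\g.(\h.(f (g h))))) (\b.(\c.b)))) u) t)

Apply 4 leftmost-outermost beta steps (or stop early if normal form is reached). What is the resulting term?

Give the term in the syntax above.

Answer: ((s u) t)

Derivation:
Step 0: (((((\b.(\c.b)) s) ((\f.(\g.(\h.(f (g h))))) (\b.(\c.b)))) u) t)
Step 1: ((((\c.s) ((\f.(\g.(\h.(f (g h))))) (\b.(\c.b)))) u) t)
Step 2: ((s u) t)
Step 3: (normal form reached)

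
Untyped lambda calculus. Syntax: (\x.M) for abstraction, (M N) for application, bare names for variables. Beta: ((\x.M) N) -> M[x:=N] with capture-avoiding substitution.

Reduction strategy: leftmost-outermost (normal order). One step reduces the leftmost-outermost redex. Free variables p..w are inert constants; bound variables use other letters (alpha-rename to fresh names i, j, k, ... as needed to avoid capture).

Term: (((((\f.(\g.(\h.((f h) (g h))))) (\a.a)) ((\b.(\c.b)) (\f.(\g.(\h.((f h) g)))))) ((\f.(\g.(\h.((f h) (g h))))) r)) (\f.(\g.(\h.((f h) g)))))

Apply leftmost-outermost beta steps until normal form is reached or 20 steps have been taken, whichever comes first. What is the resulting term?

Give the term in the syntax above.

Answer: ((r (\f.(\g.(\h.((f h) g))))) (\g.(\h.(\i.((h i) g)))))

Derivation:
Step 0: (((((\f.(\g.(\h.((f h) (g h))))) (\a.a)) ((\b.(\c.b)) (\f.(\g.(\h.((f h) g)))))) ((\f.(\g.(\h.((f h) (g h))))) r)) (\f.(\g.(\h.((f h) g)))))
Step 1: ((((\g.(\h.(((\a.a) h) (g h)))) ((\b.(\c.b)) (\f.(\g.(\h.((f h) g)))))) ((\f.(\g.(\h.((f h) (g h))))) r)) (\f.(\g.(\h.((f h) g)))))
Step 2: (((\h.(((\a.a) h) (((\b.(\c.b)) (\f.(\g.(\h.((f h) g))))) h))) ((\f.(\g.(\h.((f h) (g h))))) r)) (\f.(\g.(\h.((f h) g)))))
Step 3: ((((\a.a) ((\f.(\g.(\h.((f h) (g h))))) r)) (((\b.(\c.b)) (\f.(\g.(\h.((f h) g))))) ((\f.(\g.(\h.((f h) (g h))))) r))) (\f.(\g.(\h.((f h) g)))))
Step 4: ((((\f.(\g.(\h.((f h) (g h))))) r) (((\b.(\c.b)) (\f.(\g.(\h.((f h) g))))) ((\f.(\g.(\h.((f h) (g h))))) r))) (\f.(\g.(\h.((f h) g)))))
Step 5: (((\g.(\h.((r h) (g h)))) (((\b.(\c.b)) (\f.(\g.(\h.((f h) g))))) ((\f.(\g.(\h.((f h) (g h))))) r))) (\f.(\g.(\h.((f h) g)))))
Step 6: ((\h.((r h) ((((\b.(\c.b)) (\f.(\g.(\h.((f h) g))))) ((\f.(\g.(\h.((f h) (g h))))) r)) h))) (\f.(\g.(\h.((f h) g)))))
Step 7: ((r (\f.(\g.(\h.((f h) g))))) ((((\b.(\c.b)) (\f.(\g.(\h.((f h) g))))) ((\f.(\g.(\h.((f h) (g h))))) r)) (\f.(\g.(\h.((f h) g))))))
Step 8: ((r (\f.(\g.(\h.((f h) g))))) (((\c.(\f.(\g.(\h.((f h) g))))) ((\f.(\g.(\h.((f h) (g h))))) r)) (\f.(\g.(\h.((f h) g))))))
Step 9: ((r (\f.(\g.(\h.((f h) g))))) ((\f.(\g.(\h.((f h) g)))) (\f.(\g.(\h.((f h) g))))))
Step 10: ((r (\f.(\g.(\h.((f h) g))))) (\g.(\h.(((\f.(\g.(\h.((f h) g)))) h) g))))
Step 11: ((r (\f.(\g.(\h.((f h) g))))) (\g.(\h.((\g.(\i.((h i) g))) g))))
Step 12: ((r (\f.(\g.(\h.((f h) g))))) (\g.(\h.(\i.((h i) g)))))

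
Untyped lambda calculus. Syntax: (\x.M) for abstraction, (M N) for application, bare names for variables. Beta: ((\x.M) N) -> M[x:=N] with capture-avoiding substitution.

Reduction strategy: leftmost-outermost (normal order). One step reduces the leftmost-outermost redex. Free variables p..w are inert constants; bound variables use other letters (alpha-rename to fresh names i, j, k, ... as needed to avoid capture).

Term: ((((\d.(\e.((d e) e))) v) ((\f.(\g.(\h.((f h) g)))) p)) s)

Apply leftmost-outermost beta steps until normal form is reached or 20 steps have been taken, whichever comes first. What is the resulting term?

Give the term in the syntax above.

Answer: (((v (\g.(\h.((p h) g)))) (\g.(\h.((p h) g)))) s)

Derivation:
Step 0: ((((\d.(\e.((d e) e))) v) ((\f.(\g.(\h.((f h) g)))) p)) s)
Step 1: (((\e.((v e) e)) ((\f.(\g.(\h.((f h) g)))) p)) s)
Step 2: (((v ((\f.(\g.(\h.((f h) g)))) p)) ((\f.(\g.(\h.((f h) g)))) p)) s)
Step 3: (((v (\g.(\h.((p h) g)))) ((\f.(\g.(\h.((f h) g)))) p)) s)
Step 4: (((v (\g.(\h.((p h) g)))) (\g.(\h.((p h) g)))) s)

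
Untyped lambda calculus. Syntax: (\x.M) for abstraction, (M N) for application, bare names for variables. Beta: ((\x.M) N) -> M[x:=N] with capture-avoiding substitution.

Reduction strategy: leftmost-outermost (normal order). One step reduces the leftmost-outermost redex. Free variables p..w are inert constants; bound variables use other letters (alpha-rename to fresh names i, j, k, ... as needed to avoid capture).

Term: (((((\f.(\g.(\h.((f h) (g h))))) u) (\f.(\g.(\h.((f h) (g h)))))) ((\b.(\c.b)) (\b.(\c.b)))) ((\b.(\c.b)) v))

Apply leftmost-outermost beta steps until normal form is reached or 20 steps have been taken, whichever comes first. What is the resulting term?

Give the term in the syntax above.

Step 0: (((((\f.(\g.(\h.((f h) (g h))))) u) (\f.(\g.(\h.((f h) (g h)))))) ((\b.(\c.b)) (\b.(\c.b)))) ((\b.(\c.b)) v))
Step 1: ((((\g.(\h.((u h) (g h)))) (\f.(\g.(\h.((f h) (g h)))))) ((\b.(\c.b)) (\b.(\c.b)))) ((\b.(\c.b)) v))
Step 2: (((\h.((u h) ((\f.(\g.(\h.((f h) (g h))))) h))) ((\b.(\c.b)) (\b.(\c.b)))) ((\b.(\c.b)) v))
Step 3: (((u ((\b.(\c.b)) (\b.(\c.b)))) ((\f.(\g.(\h.((f h) (g h))))) ((\b.(\c.b)) (\b.(\c.b))))) ((\b.(\c.b)) v))
Step 4: (((u (\c.(\b.(\c.b)))) ((\f.(\g.(\h.((f h) (g h))))) ((\b.(\c.b)) (\b.(\c.b))))) ((\b.(\c.b)) v))
Step 5: (((u (\c.(\b.(\c.b)))) (\g.(\h.((((\b.(\c.b)) (\b.(\c.b))) h) (g h))))) ((\b.(\c.b)) v))
Step 6: (((u (\c.(\b.(\c.b)))) (\g.(\h.(((\c.(\b.(\c.b))) h) (g h))))) ((\b.(\c.b)) v))
Step 7: (((u (\c.(\b.(\c.b)))) (\g.(\h.((\b.(\c.b)) (g h))))) ((\b.(\c.b)) v))
Step 8: (((u (\c.(\b.(\c.b)))) (\g.(\h.(\c.(g h))))) ((\b.(\c.b)) v))
Step 9: (((u (\c.(\b.(\c.b)))) (\g.(\h.(\c.(g h))))) (\c.v))

Answer: (((u (\c.(\b.(\c.b)))) (\g.(\h.(\c.(g h))))) (\c.v))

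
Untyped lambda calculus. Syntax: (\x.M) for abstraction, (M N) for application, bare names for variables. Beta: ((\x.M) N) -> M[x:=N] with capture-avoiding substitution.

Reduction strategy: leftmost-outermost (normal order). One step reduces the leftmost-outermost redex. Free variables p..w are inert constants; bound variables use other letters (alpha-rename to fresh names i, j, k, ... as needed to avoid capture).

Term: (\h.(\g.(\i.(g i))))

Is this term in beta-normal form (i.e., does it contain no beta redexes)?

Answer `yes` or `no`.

Answer: yes

Derivation:
Term: (\h.(\g.(\i.(g i))))
No beta redexes found.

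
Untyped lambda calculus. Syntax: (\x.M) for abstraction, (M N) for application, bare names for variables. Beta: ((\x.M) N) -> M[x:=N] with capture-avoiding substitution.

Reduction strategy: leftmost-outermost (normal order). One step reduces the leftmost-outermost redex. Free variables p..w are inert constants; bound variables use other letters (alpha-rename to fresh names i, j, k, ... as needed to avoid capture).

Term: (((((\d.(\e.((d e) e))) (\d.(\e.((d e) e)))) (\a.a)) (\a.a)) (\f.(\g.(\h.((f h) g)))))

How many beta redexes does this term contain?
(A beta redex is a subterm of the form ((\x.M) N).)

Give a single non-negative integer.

Term: (((((\d.(\e.((d e) e))) (\d.(\e.((d e) e)))) (\a.a)) (\a.a)) (\f.(\g.(\h.((f h) g)))))
  Redex: ((\d.(\e.((d e) e))) (\d.(\e.((d e) e))))
Total redexes: 1

Answer: 1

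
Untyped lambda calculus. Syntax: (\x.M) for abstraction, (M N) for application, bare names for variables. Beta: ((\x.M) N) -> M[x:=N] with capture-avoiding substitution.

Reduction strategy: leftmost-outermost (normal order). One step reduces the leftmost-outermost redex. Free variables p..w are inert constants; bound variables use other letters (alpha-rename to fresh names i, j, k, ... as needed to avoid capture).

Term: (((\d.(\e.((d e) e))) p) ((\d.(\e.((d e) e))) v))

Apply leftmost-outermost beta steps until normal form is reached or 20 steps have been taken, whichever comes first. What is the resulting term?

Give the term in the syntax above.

Step 0: (((\d.(\e.((d e) e))) p) ((\d.(\e.((d e) e))) v))
Step 1: ((\e.((p e) e)) ((\d.(\e.((d e) e))) v))
Step 2: ((p ((\d.(\e.((d e) e))) v)) ((\d.(\e.((d e) e))) v))
Step 3: ((p (\e.((v e) e))) ((\d.(\e.((d e) e))) v))
Step 4: ((p (\e.((v e) e))) (\e.((v e) e)))

Answer: ((p (\e.((v e) e))) (\e.((v e) e)))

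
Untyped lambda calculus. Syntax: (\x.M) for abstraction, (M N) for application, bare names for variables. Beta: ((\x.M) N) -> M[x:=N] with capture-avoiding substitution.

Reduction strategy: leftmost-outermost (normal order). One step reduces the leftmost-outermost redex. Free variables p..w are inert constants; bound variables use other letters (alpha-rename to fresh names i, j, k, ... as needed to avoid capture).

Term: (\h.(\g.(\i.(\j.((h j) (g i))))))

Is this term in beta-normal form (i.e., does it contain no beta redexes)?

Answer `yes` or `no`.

Answer: yes

Derivation:
Term: (\h.(\g.(\i.(\j.((h j) (g i))))))
No beta redexes found.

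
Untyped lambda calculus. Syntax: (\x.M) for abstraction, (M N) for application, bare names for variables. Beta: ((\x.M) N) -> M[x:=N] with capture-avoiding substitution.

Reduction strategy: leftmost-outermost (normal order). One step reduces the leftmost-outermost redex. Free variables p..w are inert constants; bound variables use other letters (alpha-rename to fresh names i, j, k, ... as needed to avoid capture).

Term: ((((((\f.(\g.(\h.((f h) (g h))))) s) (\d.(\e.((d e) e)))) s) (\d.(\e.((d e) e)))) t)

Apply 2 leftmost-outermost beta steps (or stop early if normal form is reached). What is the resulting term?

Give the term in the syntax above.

Answer: ((((\h.((s h) ((\d.(\e.((d e) e))) h))) s) (\d.(\e.((d e) e)))) t)

Derivation:
Step 0: ((((((\f.(\g.(\h.((f h) (g h))))) s) (\d.(\e.((d e) e)))) s) (\d.(\e.((d e) e)))) t)
Step 1: (((((\g.(\h.((s h) (g h)))) (\d.(\e.((d e) e)))) s) (\d.(\e.((d e) e)))) t)
Step 2: ((((\h.((s h) ((\d.(\e.((d e) e))) h))) s) (\d.(\e.((d e) e)))) t)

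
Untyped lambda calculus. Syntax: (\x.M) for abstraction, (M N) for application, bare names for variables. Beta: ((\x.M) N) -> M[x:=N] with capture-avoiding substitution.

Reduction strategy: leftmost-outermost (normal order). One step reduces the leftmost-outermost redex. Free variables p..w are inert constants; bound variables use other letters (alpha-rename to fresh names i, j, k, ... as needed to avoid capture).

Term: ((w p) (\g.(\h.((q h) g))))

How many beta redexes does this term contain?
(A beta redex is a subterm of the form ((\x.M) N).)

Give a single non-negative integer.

Term: ((w p) (\g.(\h.((q h) g))))
  (no redexes)
Total redexes: 0

Answer: 0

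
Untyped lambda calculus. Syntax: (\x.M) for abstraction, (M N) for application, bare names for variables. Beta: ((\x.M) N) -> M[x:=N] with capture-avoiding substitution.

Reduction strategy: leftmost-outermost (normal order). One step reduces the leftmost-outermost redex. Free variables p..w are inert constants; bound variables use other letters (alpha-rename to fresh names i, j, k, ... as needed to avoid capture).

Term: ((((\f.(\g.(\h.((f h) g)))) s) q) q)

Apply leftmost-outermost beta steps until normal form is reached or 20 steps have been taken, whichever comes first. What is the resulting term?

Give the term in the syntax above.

Step 0: ((((\f.(\g.(\h.((f h) g)))) s) q) q)
Step 1: (((\g.(\h.((s h) g))) q) q)
Step 2: ((\h.((s h) q)) q)
Step 3: ((s q) q)

Answer: ((s q) q)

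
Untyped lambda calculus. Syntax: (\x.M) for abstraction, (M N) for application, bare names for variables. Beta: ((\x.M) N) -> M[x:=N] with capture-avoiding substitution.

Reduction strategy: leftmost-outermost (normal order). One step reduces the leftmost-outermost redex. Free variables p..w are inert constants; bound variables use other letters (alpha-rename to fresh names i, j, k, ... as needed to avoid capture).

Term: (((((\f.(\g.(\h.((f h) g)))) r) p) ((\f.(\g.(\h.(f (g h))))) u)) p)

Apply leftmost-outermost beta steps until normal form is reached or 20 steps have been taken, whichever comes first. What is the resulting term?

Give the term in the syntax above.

Answer: (((r (\g.(\h.(u (g h))))) p) p)

Derivation:
Step 0: (((((\f.(\g.(\h.((f h) g)))) r) p) ((\f.(\g.(\h.(f (g h))))) u)) p)
Step 1: ((((\g.(\h.((r h) g))) p) ((\f.(\g.(\h.(f (g h))))) u)) p)
Step 2: (((\h.((r h) p)) ((\f.(\g.(\h.(f (g h))))) u)) p)
Step 3: (((r ((\f.(\g.(\h.(f (g h))))) u)) p) p)
Step 4: (((r (\g.(\h.(u (g h))))) p) p)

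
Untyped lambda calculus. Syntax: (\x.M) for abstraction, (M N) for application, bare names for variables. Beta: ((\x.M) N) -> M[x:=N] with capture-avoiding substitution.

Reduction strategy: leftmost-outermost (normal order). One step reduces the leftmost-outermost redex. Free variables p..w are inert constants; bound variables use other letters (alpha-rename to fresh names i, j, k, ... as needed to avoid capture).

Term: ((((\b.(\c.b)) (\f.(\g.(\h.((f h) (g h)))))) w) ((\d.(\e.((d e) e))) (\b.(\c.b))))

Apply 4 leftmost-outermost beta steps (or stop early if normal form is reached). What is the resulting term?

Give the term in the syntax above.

Step 0: ((((\b.(\c.b)) (\f.(\g.(\h.((f h) (g h)))))) w) ((\d.(\e.((d e) e))) (\b.(\c.b))))
Step 1: (((\c.(\f.(\g.(\h.((f h) (g h)))))) w) ((\d.(\e.((d e) e))) (\b.(\c.b))))
Step 2: ((\f.(\g.(\h.((f h) (g h))))) ((\d.(\e.((d e) e))) (\b.(\c.b))))
Step 3: (\g.(\h.((((\d.(\e.((d e) e))) (\b.(\c.b))) h) (g h))))
Step 4: (\g.(\h.(((\e.(((\b.(\c.b)) e) e)) h) (g h))))

Answer: (\g.(\h.(((\e.(((\b.(\c.b)) e) e)) h) (g h))))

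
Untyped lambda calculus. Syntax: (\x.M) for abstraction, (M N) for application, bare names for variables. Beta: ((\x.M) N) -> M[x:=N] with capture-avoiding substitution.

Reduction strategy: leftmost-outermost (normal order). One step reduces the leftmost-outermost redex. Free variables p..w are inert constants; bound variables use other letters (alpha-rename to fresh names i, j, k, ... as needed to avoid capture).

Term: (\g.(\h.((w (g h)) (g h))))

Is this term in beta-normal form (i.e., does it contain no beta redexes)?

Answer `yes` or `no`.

Term: (\g.(\h.((w (g h)) (g h))))
No beta redexes found.

Answer: yes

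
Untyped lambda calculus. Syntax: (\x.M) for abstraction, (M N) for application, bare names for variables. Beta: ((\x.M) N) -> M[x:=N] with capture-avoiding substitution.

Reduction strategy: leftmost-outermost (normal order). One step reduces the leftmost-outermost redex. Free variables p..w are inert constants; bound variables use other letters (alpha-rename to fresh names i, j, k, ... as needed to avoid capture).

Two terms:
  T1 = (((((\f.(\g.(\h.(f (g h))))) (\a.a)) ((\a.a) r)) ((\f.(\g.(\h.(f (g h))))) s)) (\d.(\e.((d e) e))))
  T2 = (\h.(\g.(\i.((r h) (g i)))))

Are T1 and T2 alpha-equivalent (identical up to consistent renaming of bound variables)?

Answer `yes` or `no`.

Term 1: (((((\f.(\g.(\h.(f (g h))))) (\a.a)) ((\a.a) r)) ((\f.(\g.(\h.(f (g h))))) s)) (\d.(\e.((d e) e))))
Term 2: (\h.(\g.(\i.((r h) (g i)))))
Alpha-equivalence: compare structure up to binder renaming.
Result: False

Answer: no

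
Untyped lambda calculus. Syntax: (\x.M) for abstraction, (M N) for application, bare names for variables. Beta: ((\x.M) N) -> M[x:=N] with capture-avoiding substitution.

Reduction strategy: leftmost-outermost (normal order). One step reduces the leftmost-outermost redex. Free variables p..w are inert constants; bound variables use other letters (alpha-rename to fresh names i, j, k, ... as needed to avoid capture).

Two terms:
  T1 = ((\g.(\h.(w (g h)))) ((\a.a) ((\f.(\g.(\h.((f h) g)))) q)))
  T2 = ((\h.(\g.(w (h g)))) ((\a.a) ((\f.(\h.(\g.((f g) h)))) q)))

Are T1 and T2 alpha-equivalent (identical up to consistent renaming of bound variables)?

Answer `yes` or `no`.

Term 1: ((\g.(\h.(w (g h)))) ((\a.a) ((\f.(\g.(\h.((f h) g)))) q)))
Term 2: ((\h.(\g.(w (h g)))) ((\a.a) ((\f.(\h.(\g.((f g) h)))) q)))
Alpha-equivalence: compare structure up to binder renaming.
Result: True

Answer: yes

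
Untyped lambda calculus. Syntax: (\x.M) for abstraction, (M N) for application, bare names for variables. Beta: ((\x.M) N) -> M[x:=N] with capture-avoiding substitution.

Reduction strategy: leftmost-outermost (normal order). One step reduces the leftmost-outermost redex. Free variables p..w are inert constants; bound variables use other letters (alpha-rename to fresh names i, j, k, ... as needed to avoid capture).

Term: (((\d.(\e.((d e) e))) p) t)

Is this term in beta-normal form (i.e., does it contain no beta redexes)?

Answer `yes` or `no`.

Answer: no

Derivation:
Term: (((\d.(\e.((d e) e))) p) t)
Found 1 beta redex(es).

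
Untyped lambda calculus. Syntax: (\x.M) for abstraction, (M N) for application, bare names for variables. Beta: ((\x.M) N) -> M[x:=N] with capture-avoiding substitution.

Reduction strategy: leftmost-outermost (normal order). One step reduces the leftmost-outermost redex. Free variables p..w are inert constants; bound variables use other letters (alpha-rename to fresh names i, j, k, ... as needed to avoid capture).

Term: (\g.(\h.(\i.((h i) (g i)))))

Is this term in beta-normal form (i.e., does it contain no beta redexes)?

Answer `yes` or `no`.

Term: (\g.(\h.(\i.((h i) (g i)))))
No beta redexes found.

Answer: yes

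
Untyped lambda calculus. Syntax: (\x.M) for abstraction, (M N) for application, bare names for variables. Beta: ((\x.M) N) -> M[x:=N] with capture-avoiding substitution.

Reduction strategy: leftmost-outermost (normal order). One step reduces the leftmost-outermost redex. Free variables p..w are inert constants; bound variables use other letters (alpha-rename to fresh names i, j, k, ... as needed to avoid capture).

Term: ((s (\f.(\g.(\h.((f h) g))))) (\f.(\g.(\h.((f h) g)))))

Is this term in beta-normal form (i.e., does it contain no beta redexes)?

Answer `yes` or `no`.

Term: ((s (\f.(\g.(\h.((f h) g))))) (\f.(\g.(\h.((f h) g)))))
No beta redexes found.

Answer: yes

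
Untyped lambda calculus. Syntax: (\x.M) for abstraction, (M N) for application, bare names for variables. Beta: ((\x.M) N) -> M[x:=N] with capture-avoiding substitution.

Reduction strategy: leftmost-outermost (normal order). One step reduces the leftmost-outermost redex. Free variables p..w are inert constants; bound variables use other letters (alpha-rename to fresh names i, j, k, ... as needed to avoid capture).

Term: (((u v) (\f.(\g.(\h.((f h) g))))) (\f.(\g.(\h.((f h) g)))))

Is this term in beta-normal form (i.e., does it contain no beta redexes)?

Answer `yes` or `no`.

Term: (((u v) (\f.(\g.(\h.((f h) g))))) (\f.(\g.(\h.((f h) g)))))
No beta redexes found.

Answer: yes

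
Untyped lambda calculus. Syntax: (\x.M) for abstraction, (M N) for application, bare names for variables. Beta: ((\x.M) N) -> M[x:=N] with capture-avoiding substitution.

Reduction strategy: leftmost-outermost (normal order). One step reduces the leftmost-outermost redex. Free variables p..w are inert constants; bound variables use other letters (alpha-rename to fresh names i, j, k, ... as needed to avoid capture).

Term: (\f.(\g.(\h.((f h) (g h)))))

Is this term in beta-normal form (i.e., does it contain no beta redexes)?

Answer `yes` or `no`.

Term: (\f.(\g.(\h.((f h) (g h)))))
No beta redexes found.

Answer: yes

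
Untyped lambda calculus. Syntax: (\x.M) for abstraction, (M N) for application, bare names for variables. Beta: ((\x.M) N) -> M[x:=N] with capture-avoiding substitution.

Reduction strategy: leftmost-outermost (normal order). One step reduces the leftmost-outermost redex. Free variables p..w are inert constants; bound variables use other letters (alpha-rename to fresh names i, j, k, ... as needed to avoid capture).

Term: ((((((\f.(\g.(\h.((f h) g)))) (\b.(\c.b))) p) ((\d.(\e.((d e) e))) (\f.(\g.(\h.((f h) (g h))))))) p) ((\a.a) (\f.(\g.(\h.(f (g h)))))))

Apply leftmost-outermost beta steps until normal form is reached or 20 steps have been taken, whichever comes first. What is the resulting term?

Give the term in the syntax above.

Step 0: ((((((\f.(\g.(\h.((f h) g)))) (\b.(\c.b))) p) ((\d.(\e.((d e) e))) (\f.(\g.(\h.((f h) (g h))))))) p) ((\a.a) (\f.(\g.(\h.(f (g h)))))))
Step 1: (((((\g.(\h.(((\b.(\c.b)) h) g))) p) ((\d.(\e.((d e) e))) (\f.(\g.(\h.((f h) (g h))))))) p) ((\a.a) (\f.(\g.(\h.(f (g h)))))))
Step 2: ((((\h.(((\b.(\c.b)) h) p)) ((\d.(\e.((d e) e))) (\f.(\g.(\h.((f h) (g h))))))) p) ((\a.a) (\f.(\g.(\h.(f (g h)))))))
Step 3: (((((\b.(\c.b)) ((\d.(\e.((d e) e))) (\f.(\g.(\h.((f h) (g h))))))) p) p) ((\a.a) (\f.(\g.(\h.(f (g h)))))))
Step 4: ((((\c.((\d.(\e.((d e) e))) (\f.(\g.(\h.((f h) (g h))))))) p) p) ((\a.a) (\f.(\g.(\h.(f (g h)))))))
Step 5: ((((\d.(\e.((d e) e))) (\f.(\g.(\h.((f h) (g h)))))) p) ((\a.a) (\f.(\g.(\h.(f (g h)))))))
Step 6: (((\e.(((\f.(\g.(\h.((f h) (g h))))) e) e)) p) ((\a.a) (\f.(\g.(\h.(f (g h)))))))
Step 7: ((((\f.(\g.(\h.((f h) (g h))))) p) p) ((\a.a) (\f.(\g.(\h.(f (g h)))))))
Step 8: (((\g.(\h.((p h) (g h)))) p) ((\a.a) (\f.(\g.(\h.(f (g h)))))))
Step 9: ((\h.((p h) (p h))) ((\a.a) (\f.(\g.(\h.(f (g h)))))))
Step 10: ((p ((\a.a) (\f.(\g.(\h.(f (g h))))))) (p ((\a.a) (\f.(\g.(\h.(f (g h))))))))
Step 11: ((p (\f.(\g.(\h.(f (g h)))))) (p ((\a.a) (\f.(\g.(\h.(f (g h))))))))
Step 12: ((p (\f.(\g.(\h.(f (g h)))))) (p (\f.(\g.(\h.(f (g h)))))))

Answer: ((p (\f.(\g.(\h.(f (g h)))))) (p (\f.(\g.(\h.(f (g h)))))))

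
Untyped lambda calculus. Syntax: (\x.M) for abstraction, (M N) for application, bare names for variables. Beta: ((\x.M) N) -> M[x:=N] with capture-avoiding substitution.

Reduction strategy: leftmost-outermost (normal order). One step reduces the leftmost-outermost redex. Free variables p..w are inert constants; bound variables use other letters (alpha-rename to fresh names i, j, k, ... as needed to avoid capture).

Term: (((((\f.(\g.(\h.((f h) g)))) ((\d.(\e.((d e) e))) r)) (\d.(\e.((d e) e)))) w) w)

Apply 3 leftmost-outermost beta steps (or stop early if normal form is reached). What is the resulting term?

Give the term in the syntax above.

Answer: (((((\d.(\e.((d e) e))) r) w) (\d.(\e.((d e) e)))) w)

Derivation:
Step 0: (((((\f.(\g.(\h.((f h) g)))) ((\d.(\e.((d e) e))) r)) (\d.(\e.((d e) e)))) w) w)
Step 1: ((((\g.(\h.((((\d.(\e.((d e) e))) r) h) g))) (\d.(\e.((d e) e)))) w) w)
Step 2: (((\h.((((\d.(\e.((d e) e))) r) h) (\d.(\e.((d e) e))))) w) w)
Step 3: (((((\d.(\e.((d e) e))) r) w) (\d.(\e.((d e) e)))) w)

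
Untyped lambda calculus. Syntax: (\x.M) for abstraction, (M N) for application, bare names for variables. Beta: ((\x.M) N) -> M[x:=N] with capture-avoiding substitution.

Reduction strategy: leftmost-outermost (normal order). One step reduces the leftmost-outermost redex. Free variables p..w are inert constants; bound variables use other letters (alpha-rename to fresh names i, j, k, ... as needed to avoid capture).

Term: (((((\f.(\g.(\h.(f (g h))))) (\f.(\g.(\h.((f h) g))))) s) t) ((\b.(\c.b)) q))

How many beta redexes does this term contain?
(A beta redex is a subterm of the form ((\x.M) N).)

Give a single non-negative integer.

Term: (((((\f.(\g.(\h.(f (g h))))) (\f.(\g.(\h.((f h) g))))) s) t) ((\b.(\c.b)) q))
  Redex: ((\f.(\g.(\h.(f (g h))))) (\f.(\g.(\h.((f h) g)))))
  Redex: ((\b.(\c.b)) q)
Total redexes: 2

Answer: 2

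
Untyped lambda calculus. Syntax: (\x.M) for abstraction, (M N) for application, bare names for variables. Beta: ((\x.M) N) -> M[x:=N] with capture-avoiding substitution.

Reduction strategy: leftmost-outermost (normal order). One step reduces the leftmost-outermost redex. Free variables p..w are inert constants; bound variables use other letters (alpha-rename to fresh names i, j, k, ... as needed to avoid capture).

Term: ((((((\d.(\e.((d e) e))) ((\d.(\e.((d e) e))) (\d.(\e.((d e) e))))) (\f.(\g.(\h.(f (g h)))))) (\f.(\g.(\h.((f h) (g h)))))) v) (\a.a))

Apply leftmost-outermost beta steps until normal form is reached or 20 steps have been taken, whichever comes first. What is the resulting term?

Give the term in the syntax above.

Step 0: ((((((\d.(\e.((d e) e))) ((\d.(\e.((d e) e))) (\d.(\e.((d e) e))))) (\f.(\g.(\h.(f (g h)))))) (\f.(\g.(\h.((f h) (g h)))))) v) (\a.a))
Step 1: (((((\e.((((\d.(\e.((d e) e))) (\d.(\e.((d e) e)))) e) e)) (\f.(\g.(\h.(f (g h)))))) (\f.(\g.(\h.((f h) (g h)))))) v) (\a.a))
Step 2: (((((((\d.(\e.((d e) e))) (\d.(\e.((d e) e)))) (\f.(\g.(\h.(f (g h)))))) (\f.(\g.(\h.(f (g h)))))) (\f.(\g.(\h.((f h) (g h)))))) v) (\a.a))
Step 3: ((((((\e.(((\d.(\e.((d e) e))) e) e)) (\f.(\g.(\h.(f (g h)))))) (\f.(\g.(\h.(f (g h)))))) (\f.(\g.(\h.((f h) (g h)))))) v) (\a.a))
Step 4: (((((((\d.(\e.((d e) e))) (\f.(\g.(\h.(f (g h)))))) (\f.(\g.(\h.(f (g h)))))) (\f.(\g.(\h.(f (g h)))))) (\f.(\g.(\h.((f h) (g h)))))) v) (\a.a))
Step 5: ((((((\e.(((\f.(\g.(\h.(f (g h))))) e) e)) (\f.(\g.(\h.(f (g h)))))) (\f.(\g.(\h.(f (g h)))))) (\f.(\g.(\h.((f h) (g h)))))) v) (\a.a))
Step 6: (((((((\f.(\g.(\h.(f (g h))))) (\f.(\g.(\h.(f (g h)))))) (\f.(\g.(\h.(f (g h)))))) (\f.(\g.(\h.(f (g h)))))) (\f.(\g.(\h.((f h) (g h)))))) v) (\a.a))
Step 7: ((((((\g.(\h.((\f.(\g.(\h.(f (g h))))) (g h)))) (\f.(\g.(\h.(f (g h)))))) (\f.(\g.(\h.(f (g h)))))) (\f.(\g.(\h.((f h) (g h)))))) v) (\a.a))
Step 8: (((((\h.((\f.(\g.(\h.(f (g h))))) ((\f.(\g.(\h.(f (g h))))) h))) (\f.(\g.(\h.(f (g h)))))) (\f.(\g.(\h.((f h) (g h)))))) v) (\a.a))
Step 9: (((((\f.(\g.(\h.(f (g h))))) ((\f.(\g.(\h.(f (g h))))) (\f.(\g.(\h.(f (g h))))))) (\f.(\g.(\h.((f h) (g h)))))) v) (\a.a))
Step 10: ((((\g.(\h.(((\f.(\g.(\h.(f (g h))))) (\f.(\g.(\h.(f (g h)))))) (g h)))) (\f.(\g.(\h.((f h) (g h)))))) v) (\a.a))
Step 11: (((\h.(((\f.(\g.(\h.(f (g h))))) (\f.(\g.(\h.(f (g h)))))) ((\f.(\g.(\h.((f h) (g h))))) h))) v) (\a.a))
Step 12: ((((\f.(\g.(\h.(f (g h))))) (\f.(\g.(\h.(f (g h)))))) ((\f.(\g.(\h.((f h) (g h))))) v)) (\a.a))
Step 13: (((\g.(\h.((\f.(\g.(\h.(f (g h))))) (g h)))) ((\f.(\g.(\h.((f h) (g h))))) v)) (\a.a))
Step 14: ((\h.((\f.(\g.(\h.(f (g h))))) (((\f.(\g.(\h.((f h) (g h))))) v) h))) (\a.a))
Step 15: ((\f.(\g.(\h.(f (g h))))) (((\f.(\g.(\h.((f h) (g h))))) v) (\a.a)))
Step 16: (\g.(\h.((((\f.(\g.(\h.((f h) (g h))))) v) (\a.a)) (g h))))
Step 17: (\g.(\h.(((\g.(\h.((v h) (g h)))) (\a.a)) (g h))))
Step 18: (\g.(\h.((\h.((v h) ((\a.a) h))) (g h))))
Step 19: (\g.(\h.((v (g h)) ((\a.a) (g h)))))
Step 20: (\g.(\h.((v (g h)) (g h))))

Answer: (\g.(\h.((v (g h)) (g h))))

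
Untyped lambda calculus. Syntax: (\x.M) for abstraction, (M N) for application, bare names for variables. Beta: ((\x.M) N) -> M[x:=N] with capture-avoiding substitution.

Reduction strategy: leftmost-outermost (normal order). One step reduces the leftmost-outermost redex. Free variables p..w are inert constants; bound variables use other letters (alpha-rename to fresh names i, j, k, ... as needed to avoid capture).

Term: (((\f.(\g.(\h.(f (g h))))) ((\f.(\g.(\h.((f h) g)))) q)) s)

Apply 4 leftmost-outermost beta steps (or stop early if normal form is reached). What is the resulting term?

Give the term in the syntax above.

Step 0: (((\f.(\g.(\h.(f (g h))))) ((\f.(\g.(\h.((f h) g)))) q)) s)
Step 1: ((\g.(\h.(((\f.(\g.(\h.((f h) g)))) q) (g h)))) s)
Step 2: (\h.(((\f.(\g.(\h.((f h) g)))) q) (s h)))
Step 3: (\h.((\g.(\h.((q h) g))) (s h)))
Step 4: (\h.(\i.((q i) (s h))))

Answer: (\h.(\i.((q i) (s h))))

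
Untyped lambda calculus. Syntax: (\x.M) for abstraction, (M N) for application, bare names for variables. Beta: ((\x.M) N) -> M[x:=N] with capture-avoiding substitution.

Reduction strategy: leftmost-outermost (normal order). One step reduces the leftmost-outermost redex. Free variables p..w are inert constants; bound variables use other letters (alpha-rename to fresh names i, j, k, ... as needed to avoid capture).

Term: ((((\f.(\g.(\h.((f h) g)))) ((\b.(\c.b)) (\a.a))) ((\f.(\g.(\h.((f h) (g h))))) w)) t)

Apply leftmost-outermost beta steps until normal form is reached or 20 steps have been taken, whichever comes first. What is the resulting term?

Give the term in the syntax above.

Step 0: ((((\f.(\g.(\h.((f h) g)))) ((\b.(\c.b)) (\a.a))) ((\f.(\g.(\h.((f h) (g h))))) w)) t)
Step 1: (((\g.(\h.((((\b.(\c.b)) (\a.a)) h) g))) ((\f.(\g.(\h.((f h) (g h))))) w)) t)
Step 2: ((\h.((((\b.(\c.b)) (\a.a)) h) ((\f.(\g.(\h.((f h) (g h))))) w))) t)
Step 3: ((((\b.(\c.b)) (\a.a)) t) ((\f.(\g.(\h.((f h) (g h))))) w))
Step 4: (((\c.(\a.a)) t) ((\f.(\g.(\h.((f h) (g h))))) w))
Step 5: ((\a.a) ((\f.(\g.(\h.((f h) (g h))))) w))
Step 6: ((\f.(\g.(\h.((f h) (g h))))) w)
Step 7: (\g.(\h.((w h) (g h))))

Answer: (\g.(\h.((w h) (g h))))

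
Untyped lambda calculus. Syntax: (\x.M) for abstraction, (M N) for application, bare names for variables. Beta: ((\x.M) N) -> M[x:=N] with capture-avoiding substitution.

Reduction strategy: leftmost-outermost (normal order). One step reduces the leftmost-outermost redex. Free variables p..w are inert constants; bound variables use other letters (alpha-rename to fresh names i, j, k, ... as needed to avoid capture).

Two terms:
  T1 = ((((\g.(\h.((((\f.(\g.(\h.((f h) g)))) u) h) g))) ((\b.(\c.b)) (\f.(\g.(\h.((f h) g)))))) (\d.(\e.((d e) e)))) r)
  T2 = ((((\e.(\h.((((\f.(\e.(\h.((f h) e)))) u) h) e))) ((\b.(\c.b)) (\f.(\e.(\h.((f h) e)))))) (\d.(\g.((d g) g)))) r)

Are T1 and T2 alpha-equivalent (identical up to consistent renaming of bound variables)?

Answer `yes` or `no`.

Term 1: ((((\g.(\h.((((\f.(\g.(\h.((f h) g)))) u) h) g))) ((\b.(\c.b)) (\f.(\g.(\h.((f h) g)))))) (\d.(\e.((d e) e)))) r)
Term 2: ((((\e.(\h.((((\f.(\e.(\h.((f h) e)))) u) h) e))) ((\b.(\c.b)) (\f.(\e.(\h.((f h) e)))))) (\d.(\g.((d g) g)))) r)
Alpha-equivalence: compare structure up to binder renaming.
Result: True

Answer: yes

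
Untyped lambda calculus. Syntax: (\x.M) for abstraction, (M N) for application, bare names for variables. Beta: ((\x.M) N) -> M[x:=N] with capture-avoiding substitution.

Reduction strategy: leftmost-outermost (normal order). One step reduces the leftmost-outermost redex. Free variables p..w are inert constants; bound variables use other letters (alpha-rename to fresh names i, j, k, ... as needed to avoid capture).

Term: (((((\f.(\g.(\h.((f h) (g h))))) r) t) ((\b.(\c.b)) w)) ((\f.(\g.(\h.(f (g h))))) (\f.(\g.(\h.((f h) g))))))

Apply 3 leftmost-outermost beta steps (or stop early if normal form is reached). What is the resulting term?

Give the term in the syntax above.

Answer: (((r ((\b.(\c.b)) w)) (t ((\b.(\c.b)) w))) ((\f.(\g.(\h.(f (g h))))) (\f.(\g.(\h.((f h) g))))))

Derivation:
Step 0: (((((\f.(\g.(\h.((f h) (g h))))) r) t) ((\b.(\c.b)) w)) ((\f.(\g.(\h.(f (g h))))) (\f.(\g.(\h.((f h) g))))))
Step 1: ((((\g.(\h.((r h) (g h)))) t) ((\b.(\c.b)) w)) ((\f.(\g.(\h.(f (g h))))) (\f.(\g.(\h.((f h) g))))))
Step 2: (((\h.((r h) (t h))) ((\b.(\c.b)) w)) ((\f.(\g.(\h.(f (g h))))) (\f.(\g.(\h.((f h) g))))))
Step 3: (((r ((\b.(\c.b)) w)) (t ((\b.(\c.b)) w))) ((\f.(\g.(\h.(f (g h))))) (\f.(\g.(\h.((f h) g))))))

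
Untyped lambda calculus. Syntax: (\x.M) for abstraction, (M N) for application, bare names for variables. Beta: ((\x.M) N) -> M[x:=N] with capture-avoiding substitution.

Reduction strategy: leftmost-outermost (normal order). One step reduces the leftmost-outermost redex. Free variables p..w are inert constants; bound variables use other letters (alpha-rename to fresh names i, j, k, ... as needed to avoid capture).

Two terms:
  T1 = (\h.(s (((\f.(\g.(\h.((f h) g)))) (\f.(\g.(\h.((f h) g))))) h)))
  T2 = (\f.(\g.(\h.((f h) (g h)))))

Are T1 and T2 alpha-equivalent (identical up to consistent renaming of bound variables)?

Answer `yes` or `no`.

Term 1: (\h.(s (((\f.(\g.(\h.((f h) g)))) (\f.(\g.(\h.((f h) g))))) h)))
Term 2: (\f.(\g.(\h.((f h) (g h)))))
Alpha-equivalence: compare structure up to binder renaming.
Result: False

Answer: no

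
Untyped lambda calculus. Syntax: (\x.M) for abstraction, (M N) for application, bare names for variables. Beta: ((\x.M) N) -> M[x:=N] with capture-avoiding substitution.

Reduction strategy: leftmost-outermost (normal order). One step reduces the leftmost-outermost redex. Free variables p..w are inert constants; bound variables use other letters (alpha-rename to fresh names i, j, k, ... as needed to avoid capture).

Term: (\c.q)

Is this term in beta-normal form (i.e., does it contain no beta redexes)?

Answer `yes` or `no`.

Answer: yes

Derivation:
Term: (\c.q)
No beta redexes found.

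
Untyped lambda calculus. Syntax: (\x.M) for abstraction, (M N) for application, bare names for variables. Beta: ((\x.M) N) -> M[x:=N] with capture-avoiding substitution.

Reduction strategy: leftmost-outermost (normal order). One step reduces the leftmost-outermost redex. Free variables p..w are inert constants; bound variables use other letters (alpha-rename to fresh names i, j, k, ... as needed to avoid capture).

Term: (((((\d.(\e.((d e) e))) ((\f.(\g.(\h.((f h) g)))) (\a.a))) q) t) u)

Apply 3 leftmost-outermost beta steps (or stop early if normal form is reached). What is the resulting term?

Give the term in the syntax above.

Answer: (((((\g.(\h.(((\a.a) h) g))) q) q) t) u)

Derivation:
Step 0: (((((\d.(\e.((d e) e))) ((\f.(\g.(\h.((f h) g)))) (\a.a))) q) t) u)
Step 1: ((((\e.((((\f.(\g.(\h.((f h) g)))) (\a.a)) e) e)) q) t) u)
Step 2: ((((((\f.(\g.(\h.((f h) g)))) (\a.a)) q) q) t) u)
Step 3: (((((\g.(\h.(((\a.a) h) g))) q) q) t) u)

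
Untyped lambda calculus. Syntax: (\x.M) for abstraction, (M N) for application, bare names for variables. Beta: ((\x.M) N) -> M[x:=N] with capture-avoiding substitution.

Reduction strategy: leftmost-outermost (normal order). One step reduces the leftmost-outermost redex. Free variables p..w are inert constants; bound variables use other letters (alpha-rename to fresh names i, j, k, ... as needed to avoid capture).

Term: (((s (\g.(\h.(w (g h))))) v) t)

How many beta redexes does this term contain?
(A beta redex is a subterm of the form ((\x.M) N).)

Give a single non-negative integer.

Term: (((s (\g.(\h.(w (g h))))) v) t)
  (no redexes)
Total redexes: 0

Answer: 0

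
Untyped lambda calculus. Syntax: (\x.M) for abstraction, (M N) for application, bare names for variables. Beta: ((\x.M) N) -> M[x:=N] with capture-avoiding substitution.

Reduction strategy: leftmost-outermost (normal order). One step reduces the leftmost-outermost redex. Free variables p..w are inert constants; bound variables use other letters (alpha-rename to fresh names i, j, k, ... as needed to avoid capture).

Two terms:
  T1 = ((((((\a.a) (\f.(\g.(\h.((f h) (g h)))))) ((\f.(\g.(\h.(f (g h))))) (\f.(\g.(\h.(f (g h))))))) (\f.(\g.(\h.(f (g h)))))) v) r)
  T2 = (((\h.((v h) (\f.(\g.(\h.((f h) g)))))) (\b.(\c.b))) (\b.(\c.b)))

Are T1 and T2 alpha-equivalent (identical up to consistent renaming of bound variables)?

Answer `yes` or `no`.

Answer: no

Derivation:
Term 1: ((((((\a.a) (\f.(\g.(\h.((f h) (g h)))))) ((\f.(\g.(\h.(f (g h))))) (\f.(\g.(\h.(f (g h))))))) (\f.(\g.(\h.(f (g h)))))) v) r)
Term 2: (((\h.((v h) (\f.(\g.(\h.((f h) g)))))) (\b.(\c.b))) (\b.(\c.b)))
Alpha-equivalence: compare structure up to binder renaming.
Result: False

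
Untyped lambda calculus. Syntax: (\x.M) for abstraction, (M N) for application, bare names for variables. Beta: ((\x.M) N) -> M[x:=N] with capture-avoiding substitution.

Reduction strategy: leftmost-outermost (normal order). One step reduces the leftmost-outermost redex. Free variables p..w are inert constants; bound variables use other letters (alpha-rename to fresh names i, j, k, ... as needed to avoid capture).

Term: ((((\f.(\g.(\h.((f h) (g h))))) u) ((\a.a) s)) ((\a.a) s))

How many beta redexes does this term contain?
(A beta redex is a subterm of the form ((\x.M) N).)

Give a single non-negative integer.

Answer: 3

Derivation:
Term: ((((\f.(\g.(\h.((f h) (g h))))) u) ((\a.a) s)) ((\a.a) s))
  Redex: ((\f.(\g.(\h.((f h) (g h))))) u)
  Redex: ((\a.a) s)
  Redex: ((\a.a) s)
Total redexes: 3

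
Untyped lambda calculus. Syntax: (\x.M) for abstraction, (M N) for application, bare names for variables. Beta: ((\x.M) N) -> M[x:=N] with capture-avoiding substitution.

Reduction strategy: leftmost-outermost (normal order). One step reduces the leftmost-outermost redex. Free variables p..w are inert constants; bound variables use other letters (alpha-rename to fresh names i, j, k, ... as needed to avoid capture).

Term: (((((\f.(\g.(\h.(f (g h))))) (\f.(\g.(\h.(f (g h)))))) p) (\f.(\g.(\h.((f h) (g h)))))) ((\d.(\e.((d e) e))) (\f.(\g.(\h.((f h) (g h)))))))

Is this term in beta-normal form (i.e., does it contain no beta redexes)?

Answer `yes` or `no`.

Answer: no

Derivation:
Term: (((((\f.(\g.(\h.(f (g h))))) (\f.(\g.(\h.(f (g h)))))) p) (\f.(\g.(\h.((f h) (g h)))))) ((\d.(\e.((d e) e))) (\f.(\g.(\h.((f h) (g h)))))))
Found 2 beta redex(es).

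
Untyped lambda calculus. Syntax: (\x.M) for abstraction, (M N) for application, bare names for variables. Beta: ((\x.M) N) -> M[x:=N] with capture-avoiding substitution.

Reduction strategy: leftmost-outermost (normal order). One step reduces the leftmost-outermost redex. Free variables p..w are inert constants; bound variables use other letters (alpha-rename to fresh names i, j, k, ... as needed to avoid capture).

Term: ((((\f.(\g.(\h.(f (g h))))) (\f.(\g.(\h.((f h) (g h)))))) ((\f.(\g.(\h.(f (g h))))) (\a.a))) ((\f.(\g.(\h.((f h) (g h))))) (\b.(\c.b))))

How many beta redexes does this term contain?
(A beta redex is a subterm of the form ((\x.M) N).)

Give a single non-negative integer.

Term: ((((\f.(\g.(\h.(f (g h))))) (\f.(\g.(\h.((f h) (g h)))))) ((\f.(\g.(\h.(f (g h))))) (\a.a))) ((\f.(\g.(\h.((f h) (g h))))) (\b.(\c.b))))
  Redex: ((\f.(\g.(\h.(f (g h))))) (\f.(\g.(\h.((f h) (g h))))))
  Redex: ((\f.(\g.(\h.(f (g h))))) (\a.a))
  Redex: ((\f.(\g.(\h.((f h) (g h))))) (\b.(\c.b)))
Total redexes: 3

Answer: 3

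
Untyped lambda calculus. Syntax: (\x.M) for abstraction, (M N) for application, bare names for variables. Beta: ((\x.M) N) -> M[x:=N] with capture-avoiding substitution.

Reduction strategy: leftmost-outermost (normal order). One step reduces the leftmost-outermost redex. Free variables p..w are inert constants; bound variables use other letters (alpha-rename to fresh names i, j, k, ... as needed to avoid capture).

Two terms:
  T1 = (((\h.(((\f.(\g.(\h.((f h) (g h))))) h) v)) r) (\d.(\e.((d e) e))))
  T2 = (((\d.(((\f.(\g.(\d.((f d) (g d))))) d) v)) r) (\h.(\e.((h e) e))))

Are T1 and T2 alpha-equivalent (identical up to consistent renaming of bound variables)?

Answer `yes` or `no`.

Term 1: (((\h.(((\f.(\g.(\h.((f h) (g h))))) h) v)) r) (\d.(\e.((d e) e))))
Term 2: (((\d.(((\f.(\g.(\d.((f d) (g d))))) d) v)) r) (\h.(\e.((h e) e))))
Alpha-equivalence: compare structure up to binder renaming.
Result: True

Answer: yes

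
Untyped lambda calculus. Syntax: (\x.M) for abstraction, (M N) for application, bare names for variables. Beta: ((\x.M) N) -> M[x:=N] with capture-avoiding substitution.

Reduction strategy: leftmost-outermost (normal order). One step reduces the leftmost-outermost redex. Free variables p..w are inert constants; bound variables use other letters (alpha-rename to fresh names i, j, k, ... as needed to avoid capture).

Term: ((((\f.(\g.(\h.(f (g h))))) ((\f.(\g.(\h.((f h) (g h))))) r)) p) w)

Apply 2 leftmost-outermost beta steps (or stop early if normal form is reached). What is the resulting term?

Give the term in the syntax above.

Step 0: ((((\f.(\g.(\h.(f (g h))))) ((\f.(\g.(\h.((f h) (g h))))) r)) p) w)
Step 1: (((\g.(\h.(((\f.(\g.(\h.((f h) (g h))))) r) (g h)))) p) w)
Step 2: ((\h.(((\f.(\g.(\h.((f h) (g h))))) r) (p h))) w)

Answer: ((\h.(((\f.(\g.(\h.((f h) (g h))))) r) (p h))) w)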